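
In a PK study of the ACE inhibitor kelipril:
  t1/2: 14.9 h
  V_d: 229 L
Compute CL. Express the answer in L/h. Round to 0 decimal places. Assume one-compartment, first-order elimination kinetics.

11 L/h

k = ln2 / t½ = 0.693147 / 14.9 = 0.04652 h⁻¹
CL = k × Vd = 0.04652 × 229 = 10.65 L/h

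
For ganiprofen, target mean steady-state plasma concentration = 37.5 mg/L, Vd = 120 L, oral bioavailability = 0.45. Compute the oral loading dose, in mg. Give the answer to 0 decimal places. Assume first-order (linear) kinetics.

LD = Css × Vd / F = 37.5 × 120 / 0.45 = 10000 mg

10000 mg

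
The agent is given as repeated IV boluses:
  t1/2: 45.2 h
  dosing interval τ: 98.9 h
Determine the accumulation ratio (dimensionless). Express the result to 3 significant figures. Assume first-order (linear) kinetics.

k = ln2 / t½ = 0.693147 / 45.2 = 0.01534 h⁻¹
e^(−kτ) = e^(−0.01534 × 98.9) = 0.2193
Accumulation ratio R = 1 / (1 − e^(−kτ)) = 1 / (1 − 0.2193) = 1.281

1.28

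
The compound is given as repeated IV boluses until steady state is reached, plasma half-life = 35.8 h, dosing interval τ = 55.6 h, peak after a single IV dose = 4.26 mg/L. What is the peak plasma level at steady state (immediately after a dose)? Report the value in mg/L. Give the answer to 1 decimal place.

k = ln2 / t½ = 0.693147 / 35.8 = 0.01936 h⁻¹
e^(−kτ) = e^(−0.01936 × 55.6) = 0.3408
Accumulation ratio R = 1 / (1 − e^(−kτ)) = 1 / (1 − 0.3408) = 1.517
Steady-state peak = C₀ × R = 4.26 × 1.517 = 6.462 mg/L

6.5 mg/L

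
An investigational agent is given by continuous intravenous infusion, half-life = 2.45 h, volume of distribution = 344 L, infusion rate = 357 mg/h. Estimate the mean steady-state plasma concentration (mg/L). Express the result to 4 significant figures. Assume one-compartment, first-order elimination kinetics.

3.668 mg/L

k = ln2 / t½ = 0.693147 / 2.45 = 0.2829 h⁻¹
CL = k × Vd = 0.2829 × 344 = 97.32 L/h
At steady state Css = R₀ / CL = 357 / 97.32 = 3.668 mg/L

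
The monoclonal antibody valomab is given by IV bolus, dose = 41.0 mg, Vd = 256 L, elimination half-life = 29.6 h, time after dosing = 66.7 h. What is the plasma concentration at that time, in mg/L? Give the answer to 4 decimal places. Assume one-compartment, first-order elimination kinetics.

C₀ = Dose / Vd = 41.00 / 256 = 0.1602 mg/L
k = ln2 / t½ = 0.693147 / 29.6 = 0.02342 h⁻¹
C = C₀ · e^(−k·t) = 0.1602 × e^(−0.02342 × 66.7)
  = 0.1602 × 0.2097 = 0.03359 mg/L

0.0336 mg/L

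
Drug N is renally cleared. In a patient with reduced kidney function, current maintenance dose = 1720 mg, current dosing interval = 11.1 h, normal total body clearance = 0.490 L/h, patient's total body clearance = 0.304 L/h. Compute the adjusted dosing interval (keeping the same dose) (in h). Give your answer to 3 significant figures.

17.9 h

To keep the same average steady-state level, dosing rate must scale with clearance.
CL ratio = 0.304 / 0.490 = 0.6204
New interval (same dose) = 11.1 / 0.6204 = 17.89 h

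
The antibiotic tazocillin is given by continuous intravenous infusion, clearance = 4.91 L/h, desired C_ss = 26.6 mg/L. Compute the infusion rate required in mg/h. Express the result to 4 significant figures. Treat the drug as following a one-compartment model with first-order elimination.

At steady state, infusion rate R₀ = Css × CL = 26.6 × 4.910 = 130.6 mg/h

130.6 mg/h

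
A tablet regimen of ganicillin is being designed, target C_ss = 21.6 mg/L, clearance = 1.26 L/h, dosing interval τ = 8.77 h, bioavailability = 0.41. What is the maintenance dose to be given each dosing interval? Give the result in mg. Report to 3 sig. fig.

582 mg

At steady state, F × (Dose/τ) = Css × CL.
Dose = Css × CL × τ / F = 21.6 × 1.260 × 8.77 / 0.41 = 582.2 mg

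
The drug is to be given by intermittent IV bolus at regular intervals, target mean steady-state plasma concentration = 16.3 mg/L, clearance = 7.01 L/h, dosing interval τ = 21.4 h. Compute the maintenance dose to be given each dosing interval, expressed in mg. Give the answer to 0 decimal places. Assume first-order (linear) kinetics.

2445 mg

At steady state, Dose/τ = Css × CL.
Dose = Css × CL × τ = 16.3 × 7.010 × 21.4 = 2445 mg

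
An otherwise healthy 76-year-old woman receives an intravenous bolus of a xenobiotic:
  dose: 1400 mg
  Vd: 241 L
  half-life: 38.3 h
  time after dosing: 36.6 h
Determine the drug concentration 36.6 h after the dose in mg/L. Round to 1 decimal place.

C₀ = Dose / Vd = 1400 / 241 = 5.809 mg/L
k = ln2 / t½ = 0.693147 / 38.3 = 0.01810 h⁻¹
C = C₀ · e^(−k·t) = 5.809 × e^(−0.01810 × 36.6)
  = 5.809 × 0.5156 = 2.995 mg/L

3.0 mg/L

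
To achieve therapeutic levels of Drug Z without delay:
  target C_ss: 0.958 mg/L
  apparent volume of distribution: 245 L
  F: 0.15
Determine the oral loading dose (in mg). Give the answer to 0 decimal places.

LD = Css × Vd / F = 0.958 × 245 / 0.15 = 1565 mg

1565 mg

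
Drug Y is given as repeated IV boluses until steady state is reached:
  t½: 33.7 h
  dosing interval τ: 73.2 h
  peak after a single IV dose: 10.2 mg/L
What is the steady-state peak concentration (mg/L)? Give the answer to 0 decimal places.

13 mg/L

k = ln2 / t½ = 0.693147 / 33.7 = 0.02057 h⁻¹
e^(−kτ) = e^(−0.02057 × 73.2) = 0.2219
Accumulation ratio R = 1 / (1 − e^(−kτ)) = 1 / (1 − 0.2219) = 1.285
Steady-state peak = C₀ × R = 10.2 × 1.285 = 13.11 mg/L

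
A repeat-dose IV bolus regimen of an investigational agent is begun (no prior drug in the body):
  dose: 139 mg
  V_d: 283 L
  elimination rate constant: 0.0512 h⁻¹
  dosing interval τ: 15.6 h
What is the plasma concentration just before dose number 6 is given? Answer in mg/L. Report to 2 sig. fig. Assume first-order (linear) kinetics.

C₀ per dose = Dose / Vd = 139 / 283 = 0.4912 mg/L
Fraction remaining after one interval: r = e^(−kτ) = e^(−0.05120 × 15.6) = 0.4499
Before dose 6, 5 doses have been given (aged 1τ, 2τ, 3τ, 4τ, 5τ).
C_trough = C₀ × (r + r² + … + r^5) = C₀ × r(1−r^5)/(1−r)
        = 0.4912 × 0.4499 × (1 − 0.01843) / (1 − 0.4499) = 0.3943 mg/L

0.39 mg/L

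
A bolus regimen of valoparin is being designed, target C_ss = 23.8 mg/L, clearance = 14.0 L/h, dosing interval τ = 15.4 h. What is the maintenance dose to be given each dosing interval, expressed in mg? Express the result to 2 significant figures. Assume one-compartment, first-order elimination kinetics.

5100 mg

At steady state, Dose/τ = Css × CL.
Dose = Css × CL × τ = 23.8 × 14.00 × 15.4 = 5131 mg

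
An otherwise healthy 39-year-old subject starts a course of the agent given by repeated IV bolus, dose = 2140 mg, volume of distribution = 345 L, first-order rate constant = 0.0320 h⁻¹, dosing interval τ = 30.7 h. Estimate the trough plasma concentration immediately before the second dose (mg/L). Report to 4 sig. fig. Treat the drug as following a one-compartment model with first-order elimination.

2.322 mg/L

C₀ per dose = Dose / Vd = 2140 / 345 = 6.203 mg/L
Fraction remaining after one interval: r = e^(−kτ) = e^(−0.03200 × 30.7) = 0.3744
Before dose 2, 1 dose has been given (aged 1τ).
C_trough = C₀ × r = 6.203 × 0.3744 = 2.322 mg/L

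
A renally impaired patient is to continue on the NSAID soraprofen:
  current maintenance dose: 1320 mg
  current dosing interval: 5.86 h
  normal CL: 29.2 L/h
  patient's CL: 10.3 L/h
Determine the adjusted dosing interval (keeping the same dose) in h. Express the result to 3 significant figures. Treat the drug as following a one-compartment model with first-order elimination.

16.6 h

To keep the same average steady-state level, dosing rate must scale with clearance.
CL ratio = 10.3 / 29.2 = 0.3527
New interval (same dose) = 5.86 / 0.3527 = 16.61 h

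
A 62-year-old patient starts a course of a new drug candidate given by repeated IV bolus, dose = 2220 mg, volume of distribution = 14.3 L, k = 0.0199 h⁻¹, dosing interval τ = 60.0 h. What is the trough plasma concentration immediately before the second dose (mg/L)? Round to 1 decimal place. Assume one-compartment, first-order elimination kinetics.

47.0 mg/L

C₀ per dose = Dose / Vd = 2220 / 14.3 = 155.2 mg/L
Fraction remaining after one interval: r = e^(−kτ) = e^(−0.01990 × 60.0) = 0.3030
Before dose 2, 1 dose has been given (aged 1τ).
C_trough = C₀ × r = 155.2 × 0.3030 = 47.03 mg/L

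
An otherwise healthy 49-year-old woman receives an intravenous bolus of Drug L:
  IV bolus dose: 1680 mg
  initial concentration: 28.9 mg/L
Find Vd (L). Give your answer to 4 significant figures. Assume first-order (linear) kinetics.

Vd = Dose / C₀ = 1680 / 28.9 = 58.13 L

58.13 L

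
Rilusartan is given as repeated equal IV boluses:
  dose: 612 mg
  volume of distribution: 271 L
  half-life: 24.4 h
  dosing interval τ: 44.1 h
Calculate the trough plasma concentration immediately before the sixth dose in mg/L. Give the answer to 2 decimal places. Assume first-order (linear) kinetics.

C₀ per dose = Dose / Vd = 612 / 271 = 2.258 mg/L
k = ln2 / t½ = 0.693147 / 24.4 = 0.02841 h⁻¹
Fraction remaining after one interval: r = e^(−kτ) = e^(−0.02841 × 44.1) = 0.2857
Before dose 6, 5 doses have been given (aged 1τ, 2τ, 3τ, 4τ, 5τ).
C_trough = C₀ × (r + r² + … + r^5) = C₀ × r(1−r^5)/(1−r)
        = 2.258 × 0.2857 × (1 − 0.001903) / (1 − 0.2857) = 0.9014 mg/L

0.90 mg/L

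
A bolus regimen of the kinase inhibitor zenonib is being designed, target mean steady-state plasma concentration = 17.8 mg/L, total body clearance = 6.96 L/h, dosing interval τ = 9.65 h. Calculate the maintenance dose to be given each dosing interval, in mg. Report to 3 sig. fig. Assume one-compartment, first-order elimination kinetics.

1200 mg

At steady state, Dose/τ = Css × CL.
Dose = Css × CL × τ = 17.8 × 6.960 × 9.65 = 1196 mg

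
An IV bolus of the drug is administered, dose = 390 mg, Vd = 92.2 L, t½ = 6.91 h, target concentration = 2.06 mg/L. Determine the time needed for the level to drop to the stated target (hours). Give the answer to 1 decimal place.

7.2 h

C₀ = Dose / Vd = 390.0 / 92.2 = 4.230 mg/L
k = ln2 / t½ = 0.693147 / 6.91 = 0.1003 h⁻¹
t = ln(C₀ / C) / k = ln(4.230 / 2.06) / 0.1003
  = ln(2.053) / 0.1003 = 0.7193 / 0.1003 = 7.171 h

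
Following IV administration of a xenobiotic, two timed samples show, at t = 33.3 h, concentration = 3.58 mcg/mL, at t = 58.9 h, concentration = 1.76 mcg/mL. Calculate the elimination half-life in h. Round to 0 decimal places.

k = ln(C₁/C₂) / (t₂ − t₁) = ln(3.58/1.76) / (58.9 − 33.3)
  = 0.7100 / 25.60 = 0.02773 h⁻¹
t½ = ln2 / k = 0.693147 / 0.02773 = 25.00 h

25 h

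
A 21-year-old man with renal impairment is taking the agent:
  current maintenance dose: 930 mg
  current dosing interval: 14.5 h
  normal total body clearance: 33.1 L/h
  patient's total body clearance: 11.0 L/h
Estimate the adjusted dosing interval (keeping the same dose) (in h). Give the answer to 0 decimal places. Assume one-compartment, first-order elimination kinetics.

44 h

To keep the same average steady-state level, dosing rate must scale with clearance.
CL ratio = 11.0 / 33.1 = 0.3323
New interval (same dose) = 14.5 / 0.3323 = 43.64 h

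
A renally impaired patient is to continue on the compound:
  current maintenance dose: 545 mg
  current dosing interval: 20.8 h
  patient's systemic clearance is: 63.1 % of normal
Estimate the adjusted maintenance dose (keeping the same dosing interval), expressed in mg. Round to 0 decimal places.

To keep the same average steady-state level, dosing rate must scale with clearance.
CL ratio = 63.1 / 100 = 0.6310
New dose (same interval) = 545 × 0.6310 = 343.9 mg

344 mg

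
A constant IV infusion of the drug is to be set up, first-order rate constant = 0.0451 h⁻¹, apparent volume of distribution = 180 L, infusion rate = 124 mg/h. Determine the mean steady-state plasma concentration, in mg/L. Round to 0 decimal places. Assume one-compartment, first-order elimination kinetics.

CL = k × Vd = 0.04510 × 180 = 8.118 L/h
At steady state Css = R₀ / CL = 124 / 8.118 = 15.27 mg/L

15 mg/L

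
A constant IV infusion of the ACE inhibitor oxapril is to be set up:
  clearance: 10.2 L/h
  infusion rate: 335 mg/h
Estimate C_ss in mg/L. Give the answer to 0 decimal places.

At steady state Css = R₀ / CL = 335 / 10.20 = 32.84 mg/L

33 mg/L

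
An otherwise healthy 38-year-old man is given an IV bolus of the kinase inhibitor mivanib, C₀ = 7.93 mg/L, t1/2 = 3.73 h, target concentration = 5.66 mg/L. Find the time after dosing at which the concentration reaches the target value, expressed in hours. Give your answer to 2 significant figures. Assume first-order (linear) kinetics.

k = ln2 / t½ = 0.693147 / 3.73 = 0.1858 h⁻¹
t = ln(C₀ / C) / k = ln(7.930 / 5.66) / 0.1858
  = ln(1.401) / 0.1858 = 0.3372 / 0.1858 = 1.815 h

1.8 h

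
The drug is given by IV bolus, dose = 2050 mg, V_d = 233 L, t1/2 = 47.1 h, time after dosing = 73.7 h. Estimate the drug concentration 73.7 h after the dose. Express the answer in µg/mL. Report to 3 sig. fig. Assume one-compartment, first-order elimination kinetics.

2.97 µg/mL

C₀ = Dose / Vd = 2050 / 233 = 8.798 mg/L
k = ln2 / t½ = 0.693147 / 47.1 = 0.01472 h⁻¹
C = C₀ · e^(−k·t) = 8.798 × e^(−0.01472 × 73.7)
  = 8.798 × 0.3379 = 2.973 mg/L
(2.973 mg/L = 2.973 µg/mL)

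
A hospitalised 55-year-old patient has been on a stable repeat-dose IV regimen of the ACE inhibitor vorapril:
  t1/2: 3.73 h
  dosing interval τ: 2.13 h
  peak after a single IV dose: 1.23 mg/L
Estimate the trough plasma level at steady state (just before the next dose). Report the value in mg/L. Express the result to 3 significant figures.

k = ln2 / t½ = 0.693147 / 3.73 = 0.1858 h⁻¹
e^(−kτ) = e^(−0.1858 × 2.13) = 0.6732
Accumulation ratio R = 1 / (1 − e^(−kτ)) = 1 / (1 − 0.6732) = 3.060
Steady-state trough = C₀ × R × e^(−kτ) = 1.23 × 3.060 × 0.6732 = 2.534 mg/L

2.53 mg/L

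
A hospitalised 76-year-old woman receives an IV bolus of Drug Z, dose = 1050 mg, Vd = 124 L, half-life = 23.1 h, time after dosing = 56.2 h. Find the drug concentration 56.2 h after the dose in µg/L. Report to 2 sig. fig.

1600 µg/L

C₀ = Dose / Vd = 1050 / 124 = 8.468 mg/L
k = ln2 / t½ = 0.693147 / 23.1 = 0.03001 h⁻¹
C = C₀ · e^(−k·t) = 8.468 × e^(−0.03001 × 56.2)
  = 8.468 × 0.1852 = 1.568 mg/L
Convert: 1.568 mg/L × 1000 = 1568 µg/L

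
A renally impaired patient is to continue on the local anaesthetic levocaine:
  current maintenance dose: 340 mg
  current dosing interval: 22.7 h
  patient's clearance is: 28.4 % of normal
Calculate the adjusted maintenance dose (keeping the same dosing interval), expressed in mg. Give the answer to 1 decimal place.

96.6 mg

To keep the same average steady-state level, dosing rate must scale with clearance.
CL ratio = 28.4 / 100 = 0.2840
New dose (same interval) = 340 × 0.2840 = 96.56 mg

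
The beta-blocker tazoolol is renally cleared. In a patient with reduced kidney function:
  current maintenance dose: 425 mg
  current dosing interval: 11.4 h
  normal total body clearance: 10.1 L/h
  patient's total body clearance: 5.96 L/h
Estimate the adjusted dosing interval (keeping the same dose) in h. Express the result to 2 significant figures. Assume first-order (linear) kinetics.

19 h

To keep the same average steady-state level, dosing rate must scale with clearance.
CL ratio = 5.96 / 10.1 = 0.5901
New interval (same dose) = 11.4 / 0.5901 = 19.32 h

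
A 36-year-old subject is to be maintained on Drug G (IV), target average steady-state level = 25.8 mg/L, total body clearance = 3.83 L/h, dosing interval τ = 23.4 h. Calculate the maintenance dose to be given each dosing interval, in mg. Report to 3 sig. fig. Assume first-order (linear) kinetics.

At steady state, Dose/τ = Css × CL.
Dose = Css × CL × τ = 25.8 × 3.830 × 23.4 = 2312 mg

2310 mg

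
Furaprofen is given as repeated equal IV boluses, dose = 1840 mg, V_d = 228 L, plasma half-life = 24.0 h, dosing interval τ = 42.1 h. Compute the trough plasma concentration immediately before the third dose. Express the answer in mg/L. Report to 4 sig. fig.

C₀ per dose = Dose / Vd = 1840 / 228 = 8.070 mg/L
k = ln2 / t½ = 0.693147 / 24.0 = 0.02888 h⁻¹
Fraction remaining after one interval: r = e^(−kτ) = e^(−0.02888 × 42.1) = 0.2965
Before dose 3, 2 doses have been given (aged 1τ, 2τ).
C_trough = C₀ × (r + r²) = 8.070 × (0.2965 + 0.08791) = 3.102 mg/L

3.102 mg/L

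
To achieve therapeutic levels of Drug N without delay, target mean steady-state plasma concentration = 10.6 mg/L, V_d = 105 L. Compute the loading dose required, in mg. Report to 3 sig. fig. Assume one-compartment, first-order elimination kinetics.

1110 mg

LD = Css × Vd = 10.6 × 105 = 1113 mg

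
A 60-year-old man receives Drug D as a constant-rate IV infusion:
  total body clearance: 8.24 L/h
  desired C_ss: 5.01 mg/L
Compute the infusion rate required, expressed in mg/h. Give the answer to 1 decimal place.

At steady state, infusion rate R₀ = Css × CL = 5.01 × 8.240 = 41.28 mg/h

41.3 mg/h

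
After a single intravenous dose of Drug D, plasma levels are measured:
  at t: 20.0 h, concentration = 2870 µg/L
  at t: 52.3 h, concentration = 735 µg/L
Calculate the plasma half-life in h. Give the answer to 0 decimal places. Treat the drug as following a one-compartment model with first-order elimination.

16 h

k = ln(C₁/C₂) / (t₂ − t₁) = ln(2870/735) / (52.3 − 20.0)
  = 1.362 / 32.30 = 0.04217 h⁻¹
t½ = ln2 / k = 0.693147 / 0.04217 = 16.44 h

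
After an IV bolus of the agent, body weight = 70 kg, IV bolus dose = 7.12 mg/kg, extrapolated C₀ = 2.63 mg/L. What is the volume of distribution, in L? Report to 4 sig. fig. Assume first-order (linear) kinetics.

Dose = 7.12 × 70 = 498.4 mg
Vd = Dose / C₀ = 498.4 / 2.63 = 189.5 L

189.5 L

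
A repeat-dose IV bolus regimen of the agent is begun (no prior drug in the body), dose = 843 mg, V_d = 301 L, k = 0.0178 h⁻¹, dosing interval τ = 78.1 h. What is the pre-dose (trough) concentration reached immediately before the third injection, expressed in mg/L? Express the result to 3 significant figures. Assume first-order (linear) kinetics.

0.871 mg/L

C₀ per dose = Dose / Vd = 843 / 301 = 2.801 mg/L
Fraction remaining after one interval: r = e^(−kτ) = e^(−0.01780 × 78.1) = 0.2490
Before dose 3, 2 doses have been given (aged 1τ, 2τ).
C_trough = C₀ × (r + r²) = 2.801 × (0.2490 + 0.06200) = 0.8711 mg/L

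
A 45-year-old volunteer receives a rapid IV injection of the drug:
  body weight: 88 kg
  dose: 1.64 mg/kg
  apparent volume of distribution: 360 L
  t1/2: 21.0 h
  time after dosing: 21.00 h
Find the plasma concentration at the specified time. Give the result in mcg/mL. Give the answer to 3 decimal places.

Total dose = 1.64 × 88 = 144.3 mg
C₀ = Dose / Vd = 144.3 / 360 = 0.4008 mg/L
k = ln2 / t½ = 0.693147 / 21.0 = 0.03301 h⁻¹
t / t½ = 21.00 / 21.0 = 1 half-lives
C = C₀ × (1/2)^1 = 0.4008 × 0.5000 = 0.2004 mg/L
(0.2004 mg/L = 0.2004 mcg/mL)

0.200 mcg/mL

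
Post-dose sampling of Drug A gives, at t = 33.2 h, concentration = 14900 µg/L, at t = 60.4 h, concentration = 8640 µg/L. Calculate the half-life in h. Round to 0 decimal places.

35 h

k = ln(C₁/C₂) / (t₂ − t₁) = ln(14900/8640) / (60.4 − 33.2)
  = 0.5450 / 27.20 = 0.02004 h⁻¹
t½ = ln2 / k = 0.693147 / 0.02004 = 34.59 h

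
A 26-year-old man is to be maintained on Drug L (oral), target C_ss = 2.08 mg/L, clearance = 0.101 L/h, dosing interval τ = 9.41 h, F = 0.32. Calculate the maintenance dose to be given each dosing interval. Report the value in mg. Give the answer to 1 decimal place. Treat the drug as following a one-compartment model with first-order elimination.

At steady state, F × (Dose/τ) = Css × CL.
Dose = Css × CL × τ / F = 2.08 × 0.1010 × 9.41 / 0.32 = 6.178 mg

6.2 mg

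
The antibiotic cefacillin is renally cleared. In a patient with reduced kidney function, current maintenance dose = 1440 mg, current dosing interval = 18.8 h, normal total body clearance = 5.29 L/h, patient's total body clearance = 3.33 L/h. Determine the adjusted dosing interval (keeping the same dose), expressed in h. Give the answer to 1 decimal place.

29.9 h

To keep the same average steady-state level, dosing rate must scale with clearance.
CL ratio = 3.33 / 5.29 = 0.6295
New interval (same dose) = 18.8 / 0.6295 = 29.86 h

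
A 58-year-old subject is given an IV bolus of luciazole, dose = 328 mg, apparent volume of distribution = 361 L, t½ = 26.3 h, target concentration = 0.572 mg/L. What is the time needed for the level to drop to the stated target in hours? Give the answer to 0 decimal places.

18 h

C₀ = Dose / Vd = 328.0 / 361 = 0.9086 mg/L
k = ln2 / t½ = 0.693147 / 26.3 = 0.02636 h⁻¹
t = ln(C₀ / C) / k = ln(0.9086 / 0.572) / 0.02636
  = ln(1.588) / 0.02636 = 0.4625 / 0.02636 = 17.55 h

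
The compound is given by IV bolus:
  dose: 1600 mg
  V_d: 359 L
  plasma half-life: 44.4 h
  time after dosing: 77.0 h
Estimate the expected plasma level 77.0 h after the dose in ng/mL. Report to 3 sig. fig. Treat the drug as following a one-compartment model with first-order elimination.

C₀ = Dose / Vd = 1600 / 359 = 4.457 mg/L
k = ln2 / t½ = 0.693147 / 44.4 = 0.01561 h⁻¹
C = C₀ · e^(−k·t) = 4.457 × e^(−0.01561 × 77.0)
  = 4.457 × 0.3006 = 1.340 mg/L
Convert: 1.340 mg/L × 1000 = 1340 ng/mL

1340 ng/mL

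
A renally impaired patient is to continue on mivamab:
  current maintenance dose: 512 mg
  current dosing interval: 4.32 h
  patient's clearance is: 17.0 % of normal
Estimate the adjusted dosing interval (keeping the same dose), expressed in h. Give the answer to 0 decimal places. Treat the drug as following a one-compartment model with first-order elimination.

25 h

To keep the same average steady-state level, dosing rate must scale with clearance.
CL ratio = 17.0 / 100 = 0.1700
New interval (same dose) = 4.32 / 0.1700 = 25.41 h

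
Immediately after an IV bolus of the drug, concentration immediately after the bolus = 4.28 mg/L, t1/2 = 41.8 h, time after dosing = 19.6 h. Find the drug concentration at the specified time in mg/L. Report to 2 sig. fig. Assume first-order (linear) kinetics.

3.1 mg/L

k = ln2 / t½ = 0.693147 / 41.8 = 0.01658 h⁻¹
C = C₀ · e^(−k·t) = 4.280 × e^(−0.01658 × 19.6)
  = 4.280 × 0.7226 = 3.093 mg/L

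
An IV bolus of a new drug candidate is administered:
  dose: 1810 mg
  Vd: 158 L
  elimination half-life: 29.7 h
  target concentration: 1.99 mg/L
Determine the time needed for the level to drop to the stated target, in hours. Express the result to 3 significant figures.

75.0 h

C₀ = Dose / Vd = 1810 / 158 = 11.46 mg/L
k = ln2 / t½ = 0.693147 / 29.7 = 0.02334 h⁻¹
t = ln(C₀ / C) / k = ln(11.46 / 1.99) / 0.02334
  = ln(5.759) / 0.02334 = 1.751 / 0.02334 = 75.02 h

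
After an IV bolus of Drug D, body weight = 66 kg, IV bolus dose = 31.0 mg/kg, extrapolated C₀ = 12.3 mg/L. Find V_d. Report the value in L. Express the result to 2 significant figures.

Dose = 31.0 × 66 = 2046 mg
Vd = Dose / C₀ = 2046 / 12.3 = 166.3 L

170 L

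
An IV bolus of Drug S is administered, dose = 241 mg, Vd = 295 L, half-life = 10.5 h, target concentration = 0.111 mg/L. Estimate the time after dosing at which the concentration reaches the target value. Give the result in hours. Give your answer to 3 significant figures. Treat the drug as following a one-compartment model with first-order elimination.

C₀ = Dose / Vd = 241.0 / 295 = 0.8169 mg/L
k = ln2 / t½ = 0.693147 / 10.5 = 0.06601 h⁻¹
t = ln(C₀ / C) / k = ln(0.8169 / 0.111) / 0.06601
  = ln(7.359) / 0.06601 = 1.996 / 0.06601 = 30.24 h

30.2 h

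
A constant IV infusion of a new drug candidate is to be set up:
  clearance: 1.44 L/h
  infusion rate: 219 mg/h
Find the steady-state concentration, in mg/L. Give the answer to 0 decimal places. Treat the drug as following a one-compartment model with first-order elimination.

152 mg/L

At steady state Css = R₀ / CL = 219 / 1.440 = 152.1 mg/L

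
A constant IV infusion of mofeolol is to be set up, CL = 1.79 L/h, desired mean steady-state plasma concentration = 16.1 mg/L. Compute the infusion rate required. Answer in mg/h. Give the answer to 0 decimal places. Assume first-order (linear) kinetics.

29 mg/h

At steady state, infusion rate R₀ = Css × CL = 16.1 × 1.790 = 28.82 mg/h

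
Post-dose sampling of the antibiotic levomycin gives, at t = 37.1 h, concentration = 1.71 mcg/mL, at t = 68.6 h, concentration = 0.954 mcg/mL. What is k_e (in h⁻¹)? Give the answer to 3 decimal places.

0.019 h⁻¹

k = ln(C₁/C₂) / (t₂ − t₁) = ln(1.71/0.954) / (68.6 − 37.1)
  = 0.5836 / 31.50 = 0.01853 h⁻¹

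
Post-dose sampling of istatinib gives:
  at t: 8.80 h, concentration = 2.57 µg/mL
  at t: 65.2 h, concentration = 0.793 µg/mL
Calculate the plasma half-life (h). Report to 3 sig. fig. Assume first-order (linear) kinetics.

33.2 h

k = ln(C₁/C₂) / (t₂ − t₁) = ln(2.57/0.793) / (65.2 − 8.80)
  = 1.176 / 56.40 = 0.02085 h⁻¹
t½ = ln2 / k = 0.693147 / 0.02085 = 33.24 h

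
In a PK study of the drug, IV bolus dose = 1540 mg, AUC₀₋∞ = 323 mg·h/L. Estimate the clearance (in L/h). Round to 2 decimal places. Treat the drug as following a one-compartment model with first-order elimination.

4.77 L/h

CL = Dose / AUC = 1540 / 323 = 4.768 L/h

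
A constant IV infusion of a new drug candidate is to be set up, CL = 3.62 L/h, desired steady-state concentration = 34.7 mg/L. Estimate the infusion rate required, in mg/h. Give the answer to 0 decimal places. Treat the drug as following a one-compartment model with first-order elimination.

At steady state, infusion rate R₀ = Css × CL = 34.7 × 3.620 = 125.6 mg/h

126 mg/h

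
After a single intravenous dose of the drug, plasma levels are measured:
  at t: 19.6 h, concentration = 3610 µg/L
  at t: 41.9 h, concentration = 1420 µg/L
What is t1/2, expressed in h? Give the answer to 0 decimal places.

17 h

k = ln(C₁/C₂) / (t₂ − t₁) = ln(3610/1420) / (41.9 − 19.6)
  = 0.9331 / 22.30 = 0.04184 h⁻¹
t½ = ln2 / k = 0.693147 / 0.04184 = 16.57 h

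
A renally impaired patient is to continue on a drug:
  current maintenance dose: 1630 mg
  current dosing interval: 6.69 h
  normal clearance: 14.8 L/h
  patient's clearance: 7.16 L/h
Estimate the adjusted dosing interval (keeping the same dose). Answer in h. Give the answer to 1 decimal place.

13.8 h

To keep the same average steady-state level, dosing rate must scale with clearance.
CL ratio = 7.16 / 14.8 = 0.4838
New interval (same dose) = 6.69 / 0.4838 = 13.83 h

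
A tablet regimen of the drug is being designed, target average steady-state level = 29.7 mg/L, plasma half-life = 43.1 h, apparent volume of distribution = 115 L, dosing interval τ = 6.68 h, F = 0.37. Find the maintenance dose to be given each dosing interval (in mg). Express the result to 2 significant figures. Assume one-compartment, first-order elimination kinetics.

k = ln2 / t½ = 0.693147 / 43.1 = 0.01608 h⁻¹
CL = k × Vd = 0.01608 × 115 = 1.849 L/h
At steady state, F × (Dose/τ) = Css × CL.
Dose = Css × CL × τ / F = 29.7 × 1.849 × 6.68 / 0.37 = 991.4 mg

990 mg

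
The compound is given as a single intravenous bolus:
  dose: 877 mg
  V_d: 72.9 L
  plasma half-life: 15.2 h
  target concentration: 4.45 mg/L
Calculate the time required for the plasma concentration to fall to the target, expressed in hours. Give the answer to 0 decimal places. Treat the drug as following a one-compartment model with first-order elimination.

C₀ = Dose / Vd = 877.0 / 72.9 = 12.03 mg/L
k = ln2 / t½ = 0.693147 / 15.2 = 0.04560 h⁻¹
t = ln(C₀ / C) / k = ln(12.03 / 4.45) / 0.04560
  = ln(2.703) / 0.04560 = 0.9944 / 0.04560 = 21.81 h

22 h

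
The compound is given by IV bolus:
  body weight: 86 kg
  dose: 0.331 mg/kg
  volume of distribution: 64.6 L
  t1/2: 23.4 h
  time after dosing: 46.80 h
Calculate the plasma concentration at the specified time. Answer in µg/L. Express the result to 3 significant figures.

Total dose = 0.331 × 86 = 28.47 mg
C₀ = Dose / Vd = 28.47 / 64.6 = 0.4407 mg/L
k = ln2 / t½ = 0.693147 / 23.4 = 0.02962 h⁻¹
t / t½ = 46.80 / 23.4 = 2 half-lives
C = C₀ × (1/2)^2 = 0.4407 × 0.2500 = 0.1102 mg/L
Convert: 0.1102 mg/L × 1000 = 110.2 µg/L

110 µg/L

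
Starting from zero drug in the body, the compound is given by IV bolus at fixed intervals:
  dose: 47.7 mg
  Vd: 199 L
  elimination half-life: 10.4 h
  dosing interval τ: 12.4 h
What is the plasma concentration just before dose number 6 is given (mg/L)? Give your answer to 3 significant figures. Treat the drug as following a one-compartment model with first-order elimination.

C₀ per dose = Dose / Vd = 47.7 / 199 = 0.2397 mg/L
k = ln2 / t½ = 0.693147 / 10.4 = 0.06665 h⁻¹
Fraction remaining after one interval: r = e^(−kτ) = e^(−0.06665 × 12.4) = 0.4376
Before dose 6, 5 doses have been given (aged 1τ, 2τ, 3τ, 4τ, 5τ).
C_trough = C₀ × (r + r² + … + r^5) = C₀ × r(1−r^5)/(1−r)
        = 0.2397 × 0.4376 × (1 − 0.01605) / (1 − 0.4376) = 0.1835 mg/L

0.184 mg/L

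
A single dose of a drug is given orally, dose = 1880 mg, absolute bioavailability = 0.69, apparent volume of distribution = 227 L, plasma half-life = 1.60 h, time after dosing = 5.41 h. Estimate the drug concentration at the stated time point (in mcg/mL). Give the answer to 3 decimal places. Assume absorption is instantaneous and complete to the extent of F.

0.548 mcg/mL

Amount reaching circulation = F × Dose = 0.69 × 1880 = 1297 mg
C₀ = F·Dose / Vd = 1297 / 227 = 5.714 mg/L
k = ln2 / t½ = 0.693147 / 1.60 = 0.4332 h⁻¹
C = C₀ · e^(−k·t) = 5.714 × e^(−0.4332 × 5.41)
  = 5.714 × 0.09598 = 0.5484 mg/L
(0.5484 mg/L = 0.5484 mcg/mL)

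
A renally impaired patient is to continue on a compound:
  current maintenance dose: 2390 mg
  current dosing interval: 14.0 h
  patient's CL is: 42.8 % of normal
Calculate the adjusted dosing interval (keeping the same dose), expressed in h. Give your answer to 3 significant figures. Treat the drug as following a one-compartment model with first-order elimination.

To keep the same average steady-state level, dosing rate must scale with clearance.
CL ratio = 42.8 / 100 = 0.4280
New interval (same dose) = 14.0 / 0.4280 = 32.71 h

32.7 h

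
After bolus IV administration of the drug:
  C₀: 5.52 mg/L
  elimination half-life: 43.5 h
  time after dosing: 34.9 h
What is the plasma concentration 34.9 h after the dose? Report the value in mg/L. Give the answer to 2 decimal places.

3.17 mg/L

k = ln2 / t½ = 0.693147 / 43.5 = 0.01593 h⁻¹
C = C₀ · e^(−k·t) = 5.520 × e^(−0.01593 × 34.9)
  = 5.520 × 0.5735 = 3.166 mg/L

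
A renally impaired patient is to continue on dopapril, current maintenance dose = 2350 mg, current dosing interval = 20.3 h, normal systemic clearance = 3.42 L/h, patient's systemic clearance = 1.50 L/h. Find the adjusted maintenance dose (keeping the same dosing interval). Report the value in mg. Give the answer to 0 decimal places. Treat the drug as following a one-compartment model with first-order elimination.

To keep the same average steady-state level, dosing rate must scale with clearance.
CL ratio = 1.50 / 3.42 = 0.4386
New dose (same interval) = 2350 × 0.4386 = 1031 mg

1031 mg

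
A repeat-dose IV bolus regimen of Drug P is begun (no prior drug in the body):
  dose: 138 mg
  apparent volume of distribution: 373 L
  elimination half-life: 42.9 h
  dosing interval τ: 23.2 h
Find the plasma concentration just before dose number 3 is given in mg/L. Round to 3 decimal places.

C₀ per dose = Dose / Vd = 138 / 373 = 0.3700 mg/L
k = ln2 / t½ = 0.693147 / 42.9 = 0.01616 h⁻¹
Fraction remaining after one interval: r = e^(−kτ) = e^(−0.01616 × 23.2) = 0.6873
Before dose 3, 2 doses have been given (aged 1τ, 2τ).
C_trough = C₀ × (r + r²) = 0.3700 × (0.6873 + 0.4724) = 0.4291 mg/L

0.429 mg/L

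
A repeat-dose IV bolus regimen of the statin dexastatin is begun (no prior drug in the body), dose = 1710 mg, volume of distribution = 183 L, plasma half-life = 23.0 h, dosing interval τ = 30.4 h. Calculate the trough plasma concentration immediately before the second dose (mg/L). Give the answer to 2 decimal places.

C₀ per dose = Dose / Vd = 1710 / 183 = 9.344 mg/L
k = ln2 / t½ = 0.693147 / 23.0 = 0.03014 h⁻¹
Fraction remaining after one interval: r = e^(−kτ) = e^(−0.03014 × 30.4) = 0.4000
Before dose 2, 1 dose has been given (aged 1τ).
C_trough = C₀ × r = 9.344 × 0.4000 = 3.738 mg/L

3.74 mg/L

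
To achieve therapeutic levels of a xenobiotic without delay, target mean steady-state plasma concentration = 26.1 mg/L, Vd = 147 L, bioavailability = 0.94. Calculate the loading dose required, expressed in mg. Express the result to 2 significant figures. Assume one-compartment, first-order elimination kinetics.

4100 mg

LD = Css × Vd / F = 26.1 × 147 / 0.94 = 4082 mg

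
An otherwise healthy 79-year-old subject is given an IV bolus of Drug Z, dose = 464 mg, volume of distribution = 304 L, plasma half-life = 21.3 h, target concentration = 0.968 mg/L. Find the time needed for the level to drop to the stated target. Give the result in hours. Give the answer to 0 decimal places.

C₀ = Dose / Vd = 464.0 / 304 = 1.526 mg/L
k = ln2 / t½ = 0.693147 / 21.3 = 0.03254 h⁻¹
t = ln(C₀ / C) / k = ln(1.526 / 0.968) / 0.03254
  = ln(1.576) / 0.03254 = 0.4549 / 0.03254 = 13.98 h

14 h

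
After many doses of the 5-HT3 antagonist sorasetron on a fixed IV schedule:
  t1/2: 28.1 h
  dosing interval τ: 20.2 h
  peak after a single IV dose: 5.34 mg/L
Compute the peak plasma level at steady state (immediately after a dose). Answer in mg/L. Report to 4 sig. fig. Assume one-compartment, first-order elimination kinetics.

k = ln2 / t½ = 0.693147 / 28.1 = 0.02467 h⁻¹
e^(−kτ) = e^(−0.02467 × 20.2) = 0.6075
Accumulation ratio R = 1 / (1 − e^(−kτ)) = 1 / (1 − 0.6075) = 2.548
Steady-state peak = C₀ × R = 5.34 × 2.548 = 13.61 mg/L

13.61 mg/L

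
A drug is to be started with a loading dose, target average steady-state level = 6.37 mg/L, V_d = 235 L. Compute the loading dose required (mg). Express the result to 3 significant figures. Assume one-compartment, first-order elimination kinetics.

LD = Css × Vd = 6.37 × 235 = 1497 mg

1500 mg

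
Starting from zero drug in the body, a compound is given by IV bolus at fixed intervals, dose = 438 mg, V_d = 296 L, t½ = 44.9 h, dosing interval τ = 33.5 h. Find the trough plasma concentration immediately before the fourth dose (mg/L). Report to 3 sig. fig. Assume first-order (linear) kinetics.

C₀ per dose = Dose / Vd = 438 / 296 = 1.480 mg/L
k = ln2 / t½ = 0.693147 / 44.9 = 0.01544 h⁻¹
Fraction remaining after one interval: r = e^(−kτ) = e^(−0.01544 × 33.5) = 0.5962
Before dose 4, 3 doses have been given (aged 1τ, 2τ, 3τ).
C_trough = C₀ × (r + r² + … + r^3) = C₀ × r(1−r^3)/(1−r)
        = 1.480 × 0.5962 × (1 − 0.2119) / (1 − 0.5962) = 1.722 mg/L

1.72 mg/L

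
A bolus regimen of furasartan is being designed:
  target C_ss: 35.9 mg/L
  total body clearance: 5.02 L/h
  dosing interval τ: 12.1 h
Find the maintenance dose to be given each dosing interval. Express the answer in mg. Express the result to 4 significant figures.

2181 mg

At steady state, Dose/τ = Css × CL.
Dose = Css × CL × τ = 35.9 × 5.020 × 12.1 = 2181 mg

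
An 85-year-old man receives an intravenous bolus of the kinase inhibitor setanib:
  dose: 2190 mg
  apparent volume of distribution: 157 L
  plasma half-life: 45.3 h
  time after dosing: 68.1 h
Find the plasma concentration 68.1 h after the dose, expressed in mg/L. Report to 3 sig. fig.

4.92 mg/L

C₀ = Dose / Vd = 2190 / 157 = 13.95 mg/L
k = ln2 / t½ = 0.693147 / 45.3 = 0.01530 h⁻¹
C = C₀ · e^(−k·t) = 13.95 × e^(−0.01530 × 68.1)
  = 13.95 × 0.3528 = 4.922 mg/L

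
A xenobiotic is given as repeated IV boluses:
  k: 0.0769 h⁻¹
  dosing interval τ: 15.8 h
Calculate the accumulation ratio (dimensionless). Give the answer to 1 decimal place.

e^(−kτ) = e^(−0.07690 × 15.8) = 0.2967
Accumulation ratio R = 1 / (1 − e^(−kτ)) = 1 / (1 − 0.2967) = 1.422

1.4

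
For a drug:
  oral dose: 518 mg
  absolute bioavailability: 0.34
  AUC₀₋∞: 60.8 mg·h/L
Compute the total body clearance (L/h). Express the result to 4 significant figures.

CL = F·Dose / AUC = 0.34 × 518 / 60.8 = 2.897 L/h

2.897 L/h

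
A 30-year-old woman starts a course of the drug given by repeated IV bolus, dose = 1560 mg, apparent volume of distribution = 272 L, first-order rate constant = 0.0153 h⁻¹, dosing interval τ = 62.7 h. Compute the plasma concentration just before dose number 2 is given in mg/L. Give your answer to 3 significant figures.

2.20 mg/L

C₀ per dose = Dose / Vd = 1560 / 272 = 5.735 mg/L
Fraction remaining after one interval: r = e^(−kτ) = e^(−0.01530 × 62.7) = 0.3832
Before dose 2, 1 dose has been given (aged 1τ).
C_trough = C₀ × r = 5.735 × 0.3832 = 2.198 mg/L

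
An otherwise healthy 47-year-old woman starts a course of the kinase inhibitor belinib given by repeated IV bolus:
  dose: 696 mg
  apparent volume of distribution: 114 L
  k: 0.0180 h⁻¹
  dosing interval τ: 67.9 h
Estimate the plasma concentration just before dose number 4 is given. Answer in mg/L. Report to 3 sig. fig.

C₀ per dose = Dose / Vd = 696 / 114 = 6.105 mg/L
Fraction remaining after one interval: r = e^(−kτ) = e^(−0.01800 × 67.9) = 0.2946
Before dose 4, 3 doses have been given (aged 1τ, 2τ, 3τ).
C_trough = C₀ × (r + r² + … + r^3) = C₀ × r(1−r^3)/(1−r)
        = 6.105 × 0.2946 × (1 − 0.02557) / (1 − 0.2946) = 2.484 mg/L

2.48 mg/L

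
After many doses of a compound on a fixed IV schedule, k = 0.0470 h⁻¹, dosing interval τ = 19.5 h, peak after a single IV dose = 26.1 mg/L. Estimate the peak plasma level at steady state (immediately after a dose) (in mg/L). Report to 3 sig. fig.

e^(−kτ) = e^(−0.04700 × 19.5) = 0.3999
Accumulation ratio R = 1 / (1 − e^(−kτ)) = 1 / (1 − 0.3999) = 1.666
Steady-state peak = C₀ × R = 26.1 × 1.666 = 43.48 mg/L

43.5 mg/L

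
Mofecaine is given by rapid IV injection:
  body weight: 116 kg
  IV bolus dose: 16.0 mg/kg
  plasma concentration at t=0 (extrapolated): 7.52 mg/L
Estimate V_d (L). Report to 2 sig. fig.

250 L

Dose = 16.0 × 116 = 1856 mg
Vd = Dose / C₀ = 1856 / 7.52 = 246.8 L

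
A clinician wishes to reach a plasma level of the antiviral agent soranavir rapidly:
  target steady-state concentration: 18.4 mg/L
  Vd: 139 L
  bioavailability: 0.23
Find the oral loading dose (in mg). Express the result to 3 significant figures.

LD = Css × Vd / F = 18.4 × 139 / 0.23 = 11120 mg

11100 mg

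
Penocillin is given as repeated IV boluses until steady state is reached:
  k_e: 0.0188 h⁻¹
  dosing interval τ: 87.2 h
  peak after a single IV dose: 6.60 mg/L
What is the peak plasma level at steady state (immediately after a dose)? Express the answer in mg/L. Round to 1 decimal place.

e^(−kτ) = e^(−0.01880 × 87.2) = 0.1941
Accumulation ratio R = 1 / (1 − e^(−kτ)) = 1 / (1 − 0.1941) = 1.241
Steady-state peak = C₀ × R = 6.60 × 1.241 = 8.191 mg/L

8.2 mg/L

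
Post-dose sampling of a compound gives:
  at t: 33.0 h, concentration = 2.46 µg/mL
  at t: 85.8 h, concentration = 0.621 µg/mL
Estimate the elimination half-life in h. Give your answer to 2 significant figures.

27 h

k = ln(C₁/C₂) / (t₂ − t₁) = ln(2.46/0.621) / (85.8 − 33.0)
  = 1.377 / 52.80 = 0.02608 h⁻¹
t½ = ln2 / k = 0.693147 / 0.02608 = 26.58 h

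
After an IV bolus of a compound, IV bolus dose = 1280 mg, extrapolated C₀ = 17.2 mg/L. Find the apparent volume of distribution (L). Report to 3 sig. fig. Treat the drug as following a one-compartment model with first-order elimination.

74.4 L

Vd = Dose / C₀ = 1280 / 17.2 = 74.42 L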